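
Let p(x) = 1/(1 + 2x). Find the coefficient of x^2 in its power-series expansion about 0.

Apply the Taylor formula c_k = f^(k)(a)/k!.

4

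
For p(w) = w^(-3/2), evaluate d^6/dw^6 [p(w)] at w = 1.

135135/64

The coefficient of (w - 1)^6 in the expansion is 3003/1024, so p^(6)(1) = 6! * (3003/1024) = 135135/64.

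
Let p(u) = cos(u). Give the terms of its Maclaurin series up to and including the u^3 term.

1 - u^2/2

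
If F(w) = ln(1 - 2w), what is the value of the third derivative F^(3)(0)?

From the series, [w^3] F = -8/3; multiply by 3! = 6 to get -16.

-16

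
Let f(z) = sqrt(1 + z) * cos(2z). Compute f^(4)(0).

Take the Cauchy product of the two expansions.
The coefficient of z^4 in the expansion is 337/384, so f^(4)(0) = 4! * (337/384) = 337/16.

337/16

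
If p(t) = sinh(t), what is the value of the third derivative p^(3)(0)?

1

The coefficient of t^3 in the expansion is 1/6, so p′′′(0) = 3! * (1/6) = 1.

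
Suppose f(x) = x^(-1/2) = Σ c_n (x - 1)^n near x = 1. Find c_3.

-5/16

Differentiate repeatedly and evaluate at the center.
f(1) = 1
f′(1) = -1/2
f′′(1) = 3/4
f′′′(1) = -15/8
Then c_k = f^(k)(1)/k! gives each Taylor coefficient.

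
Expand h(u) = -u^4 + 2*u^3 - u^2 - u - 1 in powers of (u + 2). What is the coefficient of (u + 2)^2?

-37

[(u + 2)^0] = -35;  [(u + 2)^1] = 59;  [(u + 2)^2] = -37.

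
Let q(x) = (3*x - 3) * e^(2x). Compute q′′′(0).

12

Distribute the polynomial across the series and collect like powers.
From the series, [x^3] q = 2; multiply by 3! = 6 to get 12.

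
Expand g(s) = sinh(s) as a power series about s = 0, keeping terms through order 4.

[s^0] = 0;  [s^1] = 1;  [s^2] = 0;  [s^3] = 1/6;  [s^4] = 0.

s^3/6 + s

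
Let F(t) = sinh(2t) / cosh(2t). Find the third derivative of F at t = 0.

-16

Invert the denominator's series and multiply.
The coefficient of t^3 in the expansion is -8/3, so F′′′(0) = 3! * (-8/3) = -16.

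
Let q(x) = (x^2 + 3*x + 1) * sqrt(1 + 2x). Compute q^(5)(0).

-60

Distribute the polynomial across the series and collect like powers.
From the series, [x^5] q = -1/2; multiply by 5! = 120 to get -60.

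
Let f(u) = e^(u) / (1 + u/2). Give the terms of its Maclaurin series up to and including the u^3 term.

u^3/24 + u^2/4 + u/2 + 1

Write out both Maclaurin series and multiply, keeping only the needed powers.
[u^0] = 1;  [u^1] = 1/2;  [u^2] = 1/4;  [u^3] = 1/24.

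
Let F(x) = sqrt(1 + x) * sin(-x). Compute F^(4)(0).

Take the Cauchy product of the two expansions.
The coefficient of x^4 in the expansion is 1/48, so F^(4)(0) = 4! * (1/48) = 1/2.

1/2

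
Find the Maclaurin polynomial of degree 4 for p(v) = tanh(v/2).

-v^3/24 + v/2

p(0) = 0
p′(0) = 1/2
p′′(0) = 0
p′′′(0) = -1/4
p^(4)(0) = 0
Dividing each by k! gives the coefficients c_0, ..., c_4.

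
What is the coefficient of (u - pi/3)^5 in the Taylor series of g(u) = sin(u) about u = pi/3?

1/240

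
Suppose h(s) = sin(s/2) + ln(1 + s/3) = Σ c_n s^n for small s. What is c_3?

Combine the two series term by term.

-11/1296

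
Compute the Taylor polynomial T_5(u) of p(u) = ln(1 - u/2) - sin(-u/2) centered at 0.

-23*u^5/3840 - u^4/64 - u^3/16 - u^2/8

Expand each term separately and add.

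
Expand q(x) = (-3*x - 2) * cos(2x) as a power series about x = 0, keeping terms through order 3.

6*x^3 + 4*x^2 - 3*x - 2

Multiply each power in the prefactor through the base expansion.
q(0) = -2
q′(0) = -3
q′′(0) = 8
q′′′(0) = 36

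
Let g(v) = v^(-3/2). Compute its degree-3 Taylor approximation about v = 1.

-35*(v - 1)^3/16 + 15*(v - 1)^2/8 - 3*(v - 1)/2 + 1

[(v - 1)^0] = 1;  [(v - 1)^1] = -3/2;  [(v - 1)^2] = 15/8;  [(v - 1)^3] = -35/16.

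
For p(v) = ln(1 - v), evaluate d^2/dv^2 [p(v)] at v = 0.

-1

Compute the successive derivatives at the expansion point and divide by k!.
The coefficient of v^2 in the expansion is -1/2, so p′′(0) = 2! * (-1/2) = -1.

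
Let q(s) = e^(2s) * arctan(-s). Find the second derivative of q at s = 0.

-4

Take the Cauchy product of the two expansions.
The coefficient of s^2 in the expansion is -2, so q′′(0) = 2! * (-2) = -4.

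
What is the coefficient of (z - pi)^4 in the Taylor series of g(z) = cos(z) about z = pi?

[(z - pi)^0] = -1;  [(z - pi)^1] = 0;  [(z - pi)^2] = 1/2;  [(z - pi)^3] = 0;  [(z - pi)^4] = -1/24.

-1/24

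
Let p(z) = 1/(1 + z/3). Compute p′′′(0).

Compute the successive derivatives at the expansion point and divide by k!.
The coefficient of z^3 in the expansion is -1/27, so p′′′(0) = 3! * (-1/27) = -2/9.

-2/9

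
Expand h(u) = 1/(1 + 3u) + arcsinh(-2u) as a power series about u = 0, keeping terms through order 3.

-77*u^3/3 + 9*u^2 - 5*u + 1

Combine the two series term by term.
h(0) = 1
h′(0) = -5
h′′(0) = 18
h′′′(0) = -154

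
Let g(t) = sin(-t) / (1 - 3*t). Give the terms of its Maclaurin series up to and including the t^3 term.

-53*t^3/6 - 3*t^2 - t

Multiply the numerator's expansion by the denominator's geometric series.
g(0) = 0
g′(0) = -1
g′′(0) = -6
g′′′(0) = -53
Then c_k = g^(k)(0)/k! gives each Taylor coefficient.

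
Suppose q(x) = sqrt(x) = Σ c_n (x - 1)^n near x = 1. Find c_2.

-1/8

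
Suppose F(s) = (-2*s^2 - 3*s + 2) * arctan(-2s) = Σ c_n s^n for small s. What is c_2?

Distribute the polynomial across the series and collect like powers.
F(0) = 0
F′(0) = -4
F′′(0) = 12
Dividing each by k! gives the coefficients c_0, ..., c_2.

6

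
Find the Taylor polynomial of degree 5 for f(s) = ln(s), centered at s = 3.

Compute the successive derivatives at the expansion point and divide by k!.
[(s - 3)^0] = ln(3);  [(s - 3)^1] = 1/3;  [(s - 3)^2] = -1/18;  [(s - 3)^3] = 1/81;  [(s - 3)^4] = -1/324;  [(s - 3)^5] = 1/1215.

(s - 3)^5/1215 - (s - 3)^4/324 + (s - 3)^3/81 - (s - 3)^2/18 + (s - 3)/3 + ln(3)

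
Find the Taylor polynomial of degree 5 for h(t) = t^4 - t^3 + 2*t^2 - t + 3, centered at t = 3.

h(3) = 72
h′(3) = 92
h′′(3) = 94
h′′′(3) = 66
h^(4)(3) = 24
h^(5)(3) = 0
Dividing each by k! gives the coefficients c_0, ..., c_5.

(t - 3)^4 + 11*(t - 3)^3 + 47*(t - 3)^2 + 92*(t - 3) + 72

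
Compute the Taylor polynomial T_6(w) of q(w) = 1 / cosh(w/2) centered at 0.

Invert the denominator's series and multiply.
[w^0] = 1;  [w^1] = 0;  [w^2] = -1/8;  [w^3] = 0;  [w^4] = 5/384;  [w^5] = 0;  [w^6] = -61/46080.

-61*w^6/46080 + 5*w^4/384 - w^2/8 + 1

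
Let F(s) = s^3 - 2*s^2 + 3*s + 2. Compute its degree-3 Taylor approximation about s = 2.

Apply the Taylor formula c_k = f^(k)(a)/k!.
F(2) = 8
F′(2) = 7
F′′(2) = 8
F′′′(2) = 6

(s - 2)^3 + 4*(s - 2)^2 + 7*(s - 2) + 8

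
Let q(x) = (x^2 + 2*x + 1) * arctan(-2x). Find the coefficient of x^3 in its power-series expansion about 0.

Distribute the polynomial across the series and collect like powers.

2/3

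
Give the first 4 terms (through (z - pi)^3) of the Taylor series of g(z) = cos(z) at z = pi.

(z - pi)^2/2 - 1

g(pi) = -1
g′(pi) = 0
g′′(pi) = 1
g′′′(pi) = 0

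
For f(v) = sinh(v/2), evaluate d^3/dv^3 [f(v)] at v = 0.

Use the known series and substitute for the argument.
From the series, [v^3] f = 1/48; multiply by 3! = 6 to get 1/8.

1/8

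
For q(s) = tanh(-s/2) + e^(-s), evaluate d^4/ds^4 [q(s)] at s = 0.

1

Combine the two series term by term.
The coefficient of s^4 in the expansion is 1/24, so q^(4)(0) = 4! * (1/24) = 1.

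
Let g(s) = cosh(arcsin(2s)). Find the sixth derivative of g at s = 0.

Let u equal the inner series; expand the outer function in u and truncate.
From the series, [s^6] g = 68/9; multiply by 6! = 720 to get 5440.

5440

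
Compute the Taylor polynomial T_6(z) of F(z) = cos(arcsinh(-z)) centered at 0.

Substitute the inner expansion into the outer series and collect powers.
F(0) = 1
F′(0) = 0
F′′(0) = -1
F′′′(0) = 0
F^(4)(0) = 5
F^(5)(0) = 0
F^(6)(0) = -85
The Taylor polynomial is Σ F^(k)(0)/k! · z^k.

-17*z^6/144 + 5*z^4/24 - z^2/2 + 1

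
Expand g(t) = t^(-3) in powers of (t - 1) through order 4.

15*(t - 1)^4 - 10*(t - 1)^3 + 6*(t - 1)^2 - 3*(t - 1) + 1

Compute the successive derivatives at the expansion point and divide by k!.
[(t - 1)^0] = 1;  [(t - 1)^1] = -3;  [(t - 1)^2] = 6;  [(t - 1)^3] = -10;  [(t - 1)^4] = 15.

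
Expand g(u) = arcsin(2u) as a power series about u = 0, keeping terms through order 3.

4*u^3/3 + 2*u

g(0) = 0
g′(0) = 2
g′′(0) = 0
g′′′(0) = 8
The Taylor polynomial is Σ g^(k)(0)/k! · u^k.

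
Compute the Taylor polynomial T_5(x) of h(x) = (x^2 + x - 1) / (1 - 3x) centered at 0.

-135*x^5 - 45*x^4 - 15*x^3 - 5*x^2 - 2*x - 1

Multiply each power in the prefactor through the base expansion.
h(0) = -1
h′(0) = -2
h′′(0) = -10
h′′′(0) = -90
h^(4)(0) = -1080
h^(5)(0) = -16200
Dividing each by k! gives the coefficients c_0, ..., c_5.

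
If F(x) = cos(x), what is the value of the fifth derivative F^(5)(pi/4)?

-sqrt(2)/2

The coefficient of (x - pi/4)^5 in the expansion is -sqrt(2)/240, so F^(5)(pi/4) = 5! * (-sqrt(2)/240) = -sqrt(2)/2.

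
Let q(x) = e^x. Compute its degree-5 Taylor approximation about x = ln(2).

[(x - ln(2))^0] = 2;  [(x - ln(2))^1] = 2;  [(x - ln(2))^2] = 1;  [(x - ln(2))^3] = 1/3;  [(x - ln(2))^4] = 1/12;  [(x - ln(2))^5] = 1/60.

(x - ln(2))^5/60 + (x - ln(2))^4/12 + (x - ln(2))^3/3 + (x - ln(2))^2 + 2*(x - ln(2)) + 2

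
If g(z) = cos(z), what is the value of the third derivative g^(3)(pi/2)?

1

The coefficient of (z - pi/2)^3 in the expansion is 1/6, so g′′′(pi/2) = 3! * (1/6) = 1.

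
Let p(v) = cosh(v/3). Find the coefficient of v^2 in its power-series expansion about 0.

Apply the Taylor formula c_k = f^(k)(a)/k!.
[v^0] = 1;  [v^1] = 0;  [v^2] = 1/18.

1/18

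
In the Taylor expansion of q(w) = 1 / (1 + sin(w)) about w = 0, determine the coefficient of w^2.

Expand as Σ (-1)^k u^k with u equal to the inner function's series.
[w^0] = 1;  [w^1] = -1;  [w^2] = 1.
So c_2 = q′′(0)/2! = 1.

1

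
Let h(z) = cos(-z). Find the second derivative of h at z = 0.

-1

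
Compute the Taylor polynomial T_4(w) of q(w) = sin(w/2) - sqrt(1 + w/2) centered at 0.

Add the two expansions coefficient-wise.
q(0) = -1
q′(0) = 1/4
q′′(0) = 1/16
q′′′(0) = -11/64
q^(4)(0) = 15/256
The Taylor polynomial is Σ q^(k)(0)/k! · w^k.

5*w^4/2048 - 11*w^3/384 + w^2/32 + w/4 - 1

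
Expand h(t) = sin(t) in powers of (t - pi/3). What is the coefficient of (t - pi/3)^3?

h(pi/3) = sqrt(3)/2
h′(pi/3) = 1/2
h′′(pi/3) = -sqrt(3)/2
h′′′(pi/3) = -1/2

-1/12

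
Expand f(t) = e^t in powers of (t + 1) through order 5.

f(-1) = e^(-1)
f′(-1) = e^(-1)
f′′(-1) = e^(-1)
f′′′(-1) = e^(-1)
f^(4)(-1) = e^(-1)
f^(5)(-1) = e^(-1)

(t + 1)^5*e^(-1)/120 + (t + 1)^4*e^(-1)/24 + (t + 1)^3*e^(-1)/6 + (t + 1)^2*e^(-1)/2 + (t + 1)*e^(-1) + e^(-1)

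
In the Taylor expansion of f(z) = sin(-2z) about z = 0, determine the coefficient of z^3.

4/3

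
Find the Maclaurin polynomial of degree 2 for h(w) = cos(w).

1 - w^2/2

[w^0] = 1;  [w^1] = 0;  [w^2] = -1/2.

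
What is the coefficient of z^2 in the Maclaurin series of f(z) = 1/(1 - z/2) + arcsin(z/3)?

1/4

Combine the two series term by term.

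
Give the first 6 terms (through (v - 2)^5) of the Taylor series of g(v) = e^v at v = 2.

[(v - 2)^0] = e^(2);  [(v - 2)^1] = e^(2);  [(v - 2)^2] = e^(2)/2;  [(v - 2)^3] = e^(2)/6;  [(v - 2)^4] = e^(2)/24;  [(v - 2)^5] = e^(2)/120.

(v - 2)^5*e^(2)/120 + (v - 2)^4*e^(2)/24 + (v - 2)^3*e^(2)/6 + (v - 2)^2*e^(2)/2 + (v - 2)*e^(2) + e^(2)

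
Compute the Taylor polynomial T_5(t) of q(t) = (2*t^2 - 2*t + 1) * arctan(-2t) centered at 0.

Multiply each power in the prefactor through the base expansion.
[t^0] = 0;  [t^1] = -2;  [t^2] = 4;  [t^3] = -4/3;  [t^4] = -16/3;  [t^5] = -16/15.

-16*t^5/15 - 16*t^4/3 - 4*t^3/3 + 4*t^2 - 2*t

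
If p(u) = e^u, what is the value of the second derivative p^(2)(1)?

e

The coefficient of (u - 1)^2 in the expansion is e/2, so p′′(1) = 2! * (e/2) = e.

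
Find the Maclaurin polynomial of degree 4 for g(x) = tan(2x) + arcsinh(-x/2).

Expand each term separately and add.
g(0) = 0
g′(0) = 3/2
g′′(0) = 0
g′′′(0) = 129/8
g^(4)(0) = 0
Dividing each by k! gives the coefficients c_0, ..., c_4.

43*x^3/16 + 3*x/2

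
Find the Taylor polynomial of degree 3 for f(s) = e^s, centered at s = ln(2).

f(ln(2)) = 2
f′(ln(2)) = 2
f′′(ln(2)) = 2
f′′′(ln(2)) = 2

(s - ln(2))^3/3 + (s - ln(2))^2 + 2*(s - ln(2)) + 2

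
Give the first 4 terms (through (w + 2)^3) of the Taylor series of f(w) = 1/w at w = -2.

Apply the Taylor formula c_k = f^(k)(a)/k!.
[(w + 2)^0] = -1/2;  [(w + 2)^1] = -1/4;  [(w + 2)^2] = -1/8;  [(w + 2)^3] = -1/16.

-(w + 2)^3/16 - (w + 2)^2/8 - (w + 2)/4 - 1/2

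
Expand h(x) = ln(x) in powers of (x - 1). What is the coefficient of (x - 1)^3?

Compute the successive derivatives at the expansion point and divide by k!.
h(1) = 0
h′(1) = 1
h′′(1) = -1
h′′′(1) = 2

1/3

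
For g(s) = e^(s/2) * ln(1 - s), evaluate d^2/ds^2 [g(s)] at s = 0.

-2

Take the Cauchy product of the two expansions.
The coefficient of s^2 in the expansion is -1, so g′′(0) = 2! * (-1) = -2.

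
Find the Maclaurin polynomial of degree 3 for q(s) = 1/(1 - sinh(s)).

7*s^3/6 + s^2 + s + 1

Plug the Maclaurin series of the inner function into that of the outer and collect terms.
q(0) = 1
q′(0) = 1
q′′(0) = 2
q′′′(0) = 7
Then c_k = q^(k)(0)/k! gives each Taylor coefficient.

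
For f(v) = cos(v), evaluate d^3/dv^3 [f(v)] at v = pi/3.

The coefficient of (v - pi/3)^3 in the expansion is sqrt(3)/12, so f′′′(pi/3) = 3! * (sqrt(3)/12) = sqrt(3)/2.

sqrt(3)/2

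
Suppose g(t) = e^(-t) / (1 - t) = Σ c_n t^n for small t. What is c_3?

1/3

Write out both Maclaurin series and multiply, keeping only the needed powers.
g(0) = 1
g′(0) = 0
g′′(0) = 1
g′′′(0) = 2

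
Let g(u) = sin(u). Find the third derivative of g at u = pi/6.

-sqrt(3)/2

The coefficient of (u - pi/6)^3 in the expansion is -sqrt(3)/12, so g′′′(pi/6) = 3! * (-sqrt(3)/12) = -sqrt(3)/2.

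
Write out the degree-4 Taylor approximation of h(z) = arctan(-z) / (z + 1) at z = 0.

2*z^4/3 - 2*z^3/3 + z^2 - z

Use 1/(1 - r) = Σ r^k on the denominator, then take the Cauchy product.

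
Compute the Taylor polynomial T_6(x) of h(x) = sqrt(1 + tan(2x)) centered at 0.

Compose series: expand the inner function first, then feed it into the outer expansion.
h(0) = 1
h′(0) = 1
h′′(0) = -1
h′′′(0) = 11
h^(4)(0) = -47
h^(5)(0) = 601
h^(6)(0) = -5521

-5521*x^6/720 + 601*x^5/120 - 47*x^4/24 + 11*x^3/6 - x^2/2 + x + 1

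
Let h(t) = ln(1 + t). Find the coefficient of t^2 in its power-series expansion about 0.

c_2 = h′′(0)/2! = -1/2.

-1/2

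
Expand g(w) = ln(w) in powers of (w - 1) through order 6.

-(w - 1)^6/6 + (w - 1)^5/5 - (w - 1)^4/4 + (w - 1)^3/3 - (w - 1)^2/2 + (w - 1)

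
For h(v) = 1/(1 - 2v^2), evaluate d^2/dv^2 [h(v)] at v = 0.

4

From the series, [v^2] h = 2; multiply by 2! = 2 to get 4.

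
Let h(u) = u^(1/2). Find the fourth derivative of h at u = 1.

-15/16

From the series, [(u - 1)^4] h = -5/128; multiply by 4! = 24 to get -15/16.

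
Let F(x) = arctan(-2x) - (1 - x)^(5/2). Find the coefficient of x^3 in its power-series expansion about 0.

Combine the two series term by term.
[x^0] = -1;  [x^1] = 1/2;  [x^2] = -15/8;  [x^3] = 143/48.

143/48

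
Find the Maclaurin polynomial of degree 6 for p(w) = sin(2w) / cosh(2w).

Write the quotient as an unknown series and match coefficients against numerator = denominator · series.

48*w^5/5 - 16*w^3/3 + 2*w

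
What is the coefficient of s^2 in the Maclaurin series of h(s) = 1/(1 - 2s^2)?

2

h(0) = 1
h′(0) = 0
h′′(0) = 4
Then c_k = h^(k)(0)/k! gives each Taylor coefficient.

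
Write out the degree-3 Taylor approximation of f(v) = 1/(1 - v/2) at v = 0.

Use the known series and substitute for the argument.
[v^0] = 1;  [v^1] = 1/2;  [v^2] = 1/4;  [v^3] = 1/8.

v^3/8 + v^2/4 + v/2 + 1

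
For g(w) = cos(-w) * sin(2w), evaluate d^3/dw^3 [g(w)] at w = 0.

Multiply the two series term by term and collect like powers.
The coefficient of w^3 in the expansion is -7/3, so g′′′(0) = 3! * (-7/3) = -14.

-14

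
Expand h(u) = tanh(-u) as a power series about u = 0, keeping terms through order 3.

u^3/3 - u

h(0) = 0
h′(0) = -1
h′′(0) = 0
h′′′(0) = 2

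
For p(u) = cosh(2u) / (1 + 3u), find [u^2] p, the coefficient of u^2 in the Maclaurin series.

Multiply the two series term by term and collect like powers.
p(0) = 1
p′(0) = -3
p′′(0) = 22
So c_2 = p′′(0)/2! = 11.

11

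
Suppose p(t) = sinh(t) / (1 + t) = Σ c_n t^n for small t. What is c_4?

Write out both Maclaurin series and multiply, keeping only the needed powers.
[t^0] = 0;  [t^1] = 1;  [t^2] = -1;  [t^3] = 7/6;  [t^4] = -7/6.
So c_4 = p^(4)(0)/4! = -7/6.

-7/6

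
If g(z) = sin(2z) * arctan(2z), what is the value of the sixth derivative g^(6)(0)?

Take the Cauchy product of the two expansions.
From the series, [z^6] g = 152/9; multiply by 6! = 720 to get 12160.

12160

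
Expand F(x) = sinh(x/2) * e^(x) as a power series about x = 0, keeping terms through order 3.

13*x^3/48 + x^2/2 + x/2

Write out both Maclaurin series and multiply, keeping only the needed powers.
[x^0] = 0;  [x^1] = 1/2;  [x^2] = 1/2;  [x^3] = 13/48.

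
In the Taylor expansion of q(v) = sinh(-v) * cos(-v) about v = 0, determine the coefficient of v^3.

Write out both Maclaurin series and multiply, keeping only the needed powers.
[v^0] = 0;  [v^1] = -1;  [v^2] = 0;  [v^3] = 1/3.

1/3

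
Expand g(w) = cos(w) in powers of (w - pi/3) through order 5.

-sqrt(3)*(w - pi/3)^5/240 + (w - pi/3)^4/48 + sqrt(3)*(w - pi/3)^3/12 - (w - pi/3)^2/4 - sqrt(3)*(w - pi/3)/2 + 1/2

g(pi/3) = 1/2
g′(pi/3) = -sqrt(3)/2
g′′(pi/3) = -1/2
g′′′(pi/3) = sqrt(3)/2
g^(4)(pi/3) = 1/2
g^(5)(pi/3) = -sqrt(3)/2
Then c_k = g^(k)(pi/3)/k! gives each Taylor coefficient.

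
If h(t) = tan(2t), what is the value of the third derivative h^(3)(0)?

Apply the Taylor formula c_k = f^(k)(a)/k!.
The coefficient of t^3 in the expansion is 8/3, so h′′′(0) = 3! * (8/3) = 16.

16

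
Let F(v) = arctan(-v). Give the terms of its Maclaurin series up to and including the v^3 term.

Compute the successive derivatives at the expansion point and divide by k!.
F(0) = 0
F′(0) = -1
F′′(0) = 0
F′′′(0) = 2

v^3/3 - v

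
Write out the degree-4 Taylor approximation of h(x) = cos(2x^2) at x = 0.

[x^0] = 1;  [x^1] = 0;  [x^2] = 0;  [x^3] = 0;  [x^4] = -2.

1 - 2*x^4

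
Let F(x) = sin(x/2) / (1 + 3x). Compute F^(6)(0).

-1393209/16

Expand each factor separately, then convolve coefficients.
From the series, [x^6] F = -154801/1280; multiply by 6! = 720 to get -1393209/16.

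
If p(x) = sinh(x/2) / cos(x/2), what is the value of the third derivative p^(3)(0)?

1/2

Write the quotient as an unknown series and match coefficients against numerator = denominator · series.
The coefficient of x^3 in the expansion is 1/12, so p′′′(0) = 3! * (1/12) = 1/2.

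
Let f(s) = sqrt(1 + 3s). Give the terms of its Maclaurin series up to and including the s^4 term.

-405*s^4/128 + 27*s^3/16 - 9*s^2/8 + 3*s/2 + 1

[s^0] = 1;  [s^1] = 3/2;  [s^2] = -9/8;  [s^3] = 27/16;  [s^4] = -405/128.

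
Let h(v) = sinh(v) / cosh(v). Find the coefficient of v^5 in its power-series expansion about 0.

2/15

Write the quotient as an unknown series and match coefficients against numerator = denominator · series.
So c_5 = h^(5)(0)/5! = 2/15.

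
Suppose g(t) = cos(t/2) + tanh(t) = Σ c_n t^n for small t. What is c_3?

-1/3

Expand each term separately and add.
[t^0] = 1;  [t^1] = 1;  [t^2] = -1/8;  [t^3] = -1/3.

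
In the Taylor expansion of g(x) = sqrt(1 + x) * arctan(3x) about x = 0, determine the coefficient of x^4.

Expand each factor separately, then convolve coefficients.
g(0) = 0
g′(0) = 3
g′′(0) = 3
g′′′(0) = -225/4
g^(4)(0) = -207/2
Dividing each by k! gives the coefficients c_0, ..., c_4.

-69/16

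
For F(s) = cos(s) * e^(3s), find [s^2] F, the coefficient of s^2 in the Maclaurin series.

Expand each factor separately, then convolve coefficients.

4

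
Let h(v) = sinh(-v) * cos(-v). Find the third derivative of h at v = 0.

Write out both Maclaurin series and multiply, keeping only the needed powers.
From the series, [v^3] h = 1/3; multiply by 3! = 6 to get 2.

2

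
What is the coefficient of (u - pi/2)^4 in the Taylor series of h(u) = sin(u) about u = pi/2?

Apply the Taylor formula c_k = f^(k)(a)/k!.
h(pi/2) = 1
h′(pi/2) = 0
h′′(pi/2) = -1
h′′′(pi/2) = 0
h^(4)(pi/2) = 1
The Taylor polynomial is Σ h^(k)(pi/2)/k! · (u - pi/2)^k.

1/24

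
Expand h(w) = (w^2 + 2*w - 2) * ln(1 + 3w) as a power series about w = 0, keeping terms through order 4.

Shift and add copies of the series according to the polynomial's terms.
h(0) = 0
h′(0) = -6
h′′(0) = 30
h′′′(0) = -144
h^(4)(0) = 1296

54*w^4 - 24*w^3 + 15*w^2 - 6*w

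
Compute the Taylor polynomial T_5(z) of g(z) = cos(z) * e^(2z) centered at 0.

Expand each factor separately, then convolve coefficients.
[z^0] = 1;  [z^1] = 2;  [z^2] = 3/2;  [z^3] = 1/3;  [z^4] = -7/24;  [z^5] = -19/60.

-19*z^5/60 - 7*z^4/24 + z^3/3 + 3*z^2/2 + 2*z + 1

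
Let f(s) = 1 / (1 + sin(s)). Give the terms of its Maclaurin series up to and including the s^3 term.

-5*s^3/6 + s^2 - s + 1

Expand as Σ (-1)^k u^k with u equal to the inner function's series.
[s^0] = 1;  [s^1] = -1;  [s^2] = 1;  [s^3] = -5/6.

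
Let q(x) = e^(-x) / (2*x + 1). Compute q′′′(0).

-79

Multiply the numerator's expansion by the denominator's geometric series.
The coefficient of x^3 in the expansion is -79/6, so q′′′(0) = 3! * (-79/6) = -79.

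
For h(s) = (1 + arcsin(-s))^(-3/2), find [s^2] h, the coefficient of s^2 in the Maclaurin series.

Plug the Maclaurin series of the inner function into that of the outer and collect terms.
[s^0] = 1;  [s^1] = 3/2;  [s^2] = 15/8.

15/8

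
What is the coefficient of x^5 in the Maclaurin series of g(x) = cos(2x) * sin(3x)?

Expand each factor separately, then convolve coefficients.
[x^0] = 0;  [x^1] = 3;  [x^2] = 0;  [x^3] = -21/2;  [x^4] = 0;  [x^5] = 521/40.

521/40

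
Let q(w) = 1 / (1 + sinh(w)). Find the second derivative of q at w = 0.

2

Expand as Σ (-1)^k u^k with u equal to the inner function's series.
From the series, [w^2] q = 1; multiply by 2! = 2 to get 2.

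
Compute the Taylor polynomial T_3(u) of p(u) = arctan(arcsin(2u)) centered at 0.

Substitute the inner expansion into the outer series and collect powers.
p(0) = 0
p′(0) = 2
p′′(0) = 0
p′′′(0) = -8

-4*u^3/3 + 2*u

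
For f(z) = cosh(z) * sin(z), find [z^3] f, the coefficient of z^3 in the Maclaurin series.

1/3

Multiply the two series term by term and collect like powers.
So c_3 = f′′′(0)/3! = 1/3.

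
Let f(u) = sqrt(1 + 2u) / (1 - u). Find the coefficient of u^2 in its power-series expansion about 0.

Expand each factor separately, then convolve coefficients.
[u^0] = 1;  [u^1] = 2;  [u^2] = 3/2.

3/2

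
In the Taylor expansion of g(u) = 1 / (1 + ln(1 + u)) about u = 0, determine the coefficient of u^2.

3/2

Expand as Σ (-1)^k u^k with u equal to the inner function's series.
So c_2 = g′′(0)/2! = 3/2.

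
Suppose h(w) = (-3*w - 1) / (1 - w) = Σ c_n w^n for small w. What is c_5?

-4

Shift and add copies of the series according to the polynomial's terms.
So c_5 = h^(5)(0)/5! = -4.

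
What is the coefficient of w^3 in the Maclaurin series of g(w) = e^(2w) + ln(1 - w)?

1

Add the two expansions coefficient-wise.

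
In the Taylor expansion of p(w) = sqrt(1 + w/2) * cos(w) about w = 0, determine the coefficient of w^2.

Write out both Maclaurin series and multiply, keeping only the needed powers.
p(0) = 1
p′(0) = 1/4
p′′(0) = -17/16

-17/32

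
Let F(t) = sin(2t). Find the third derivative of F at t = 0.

From the series, [t^3] F = -4/3; multiply by 3! = 6 to get -8.

-8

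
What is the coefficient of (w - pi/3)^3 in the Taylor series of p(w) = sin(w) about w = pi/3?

-1/12

[(w - pi/3)^0] = sqrt(3)/2;  [(w - pi/3)^1] = 1/2;  [(w - pi/3)^2] = -sqrt(3)/4;  [(w - pi/3)^3] = -1/12.
So c_3 = p′′′(pi/3)/3! = -1/12.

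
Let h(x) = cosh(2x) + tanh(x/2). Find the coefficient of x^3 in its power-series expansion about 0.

Add the two expansions coefficient-wise.

-1/24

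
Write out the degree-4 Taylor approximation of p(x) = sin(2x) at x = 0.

-4*x^3/3 + 2*x

p(0) = 0
p′(0) = 2
p′′(0) = 0
p′′′(0) = -8
p^(4)(0) = 0
The Taylor polynomial is Σ p^(k)(0)/k! · x^k.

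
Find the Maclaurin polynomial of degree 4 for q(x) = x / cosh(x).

Write the quotient as an unknown series and match coefficients against numerator = denominator · series.
q(0) = 0
q′(0) = 1
q′′(0) = 0
q′′′(0) = -3
q^(4)(0) = 0
Then c_k = q^(k)(0)/k! gives each Taylor coefficient.

-x^3/2 + x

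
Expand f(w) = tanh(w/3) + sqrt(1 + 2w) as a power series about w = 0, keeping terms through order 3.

Combine the two series term by term.

79*w^3/162 - w^2/2 + 4*w/3 + 1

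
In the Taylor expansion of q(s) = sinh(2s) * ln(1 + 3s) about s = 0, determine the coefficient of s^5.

Write out both Maclaurin series and multiply, keeping only the needed powers.
q(0) = 0
q′(0) = 0
q′′(0) = 12
q′′′(0) = -54
q^(4)(0) = 528
q^(5)(0) = -5580
So c_5 = q^(5)(0)/5! = -93/2.

-93/2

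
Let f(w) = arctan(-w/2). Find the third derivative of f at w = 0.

1/4

Differentiate repeatedly and evaluate at the center.
The coefficient of w^3 in the expansion is 1/24, so f′′′(0) = 3! * (1/24) = 1/4.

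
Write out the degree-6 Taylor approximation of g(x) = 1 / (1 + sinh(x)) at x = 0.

Use the geometric series for the reciprocal, then substitute.
[x^0] = 1;  [x^1] = -1;  [x^2] = 1;  [x^3] = -7/6;  [x^4] = 4/3;  [x^5] = -181/120;  [x^6] = 77/45.

77*x^6/45 - 181*x^5/120 + 4*x^4/3 - 7*x^3/6 + x^2 - x + 1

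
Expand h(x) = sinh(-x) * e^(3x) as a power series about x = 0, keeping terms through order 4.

-5*x^4 - 14*x^3/3 - 3*x^2 - x

Write out both Maclaurin series and multiply, keeping only the needed powers.
h(0) = 0
h′(0) = -1
h′′(0) = -6
h′′′(0) = -28
h^(4)(0) = -120
Then c_k = h^(k)(0)/k! gives each Taylor coefficient.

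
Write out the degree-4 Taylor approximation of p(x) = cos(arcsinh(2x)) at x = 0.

10*x^4/3 - 2*x^2 + 1

Plug the Maclaurin series of the inner function into that of the outer and collect terms.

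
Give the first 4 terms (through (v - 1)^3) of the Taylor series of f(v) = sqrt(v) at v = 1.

(v - 1)^3/16 - (v - 1)^2/8 + (v - 1)/2 + 1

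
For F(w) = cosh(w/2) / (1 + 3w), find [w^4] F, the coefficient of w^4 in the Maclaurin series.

Expand each factor separately, then convolve coefficients.
[w^0] = 1;  [w^1] = -3;  [w^2] = 73/8;  [w^3] = -219/8;  [w^4] = 31537/384.
So c_4 = F^(4)(0)/4! = 31537/384.

31537/384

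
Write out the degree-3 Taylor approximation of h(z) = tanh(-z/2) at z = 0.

z^3/24 - z/2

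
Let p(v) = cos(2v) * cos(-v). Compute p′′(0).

Take the Cauchy product of the two expansions.
From the series, [v^2] p = -5/2; multiply by 2! = 2 to get -5.

-5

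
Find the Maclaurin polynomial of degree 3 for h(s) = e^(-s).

[s^0] = 1;  [s^1] = -1;  [s^2] = 1/2;  [s^3] = -1/6.

-s^3/6 + s^2/2 - s + 1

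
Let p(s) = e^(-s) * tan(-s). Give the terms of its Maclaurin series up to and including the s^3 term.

Multiply the two series term by term and collect like powers.

-5*s^3/6 + s^2 - s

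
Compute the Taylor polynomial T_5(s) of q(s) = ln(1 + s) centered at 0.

s^5/5 - s^4/4 + s^3/3 - s^2/2 + s

Differentiate repeatedly and evaluate at the center.
q(0) = 0
q′(0) = 1
q′′(0) = -1
q′′′(0) = 2
q^(4)(0) = -6
q^(5)(0) = 24
Then c_k = q^(k)(0)/k! gives each Taylor coefficient.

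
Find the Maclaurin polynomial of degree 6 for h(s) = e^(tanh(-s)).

97*s^6/720 + s^5/40 - 7*s^4/24 + s^3/6 + s^2/2 - s + 1

Substitute the inner expansion into the outer series and collect powers.
[s^0] = 1;  [s^1] = -1;  [s^2] = 1/2;  [s^3] = 1/6;  [s^4] = -7/24;  [s^5] = 1/40;  [s^6] = 97/720.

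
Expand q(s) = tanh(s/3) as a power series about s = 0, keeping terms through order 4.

-s^3/81 + s/3

q(0) = 0
q′(0) = 1/3
q′′(0) = 0
q′′′(0) = -2/27
q^(4)(0) = 0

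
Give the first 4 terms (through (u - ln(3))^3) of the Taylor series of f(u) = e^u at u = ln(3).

(u - ln(3))^3/2 + 3*(u - ln(3))^2/2 + 3*(u - ln(3)) + 3

f(ln(3)) = 3
f′(ln(3)) = 3
f′′(ln(3)) = 3
f′′′(ln(3)) = 3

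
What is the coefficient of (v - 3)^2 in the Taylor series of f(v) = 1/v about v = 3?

f(3) = 1/3
f′(3) = -1/9
f′′(3) = 2/27
Then c_k = f^(k)(3)/k! gives each Taylor coefficient.

1/27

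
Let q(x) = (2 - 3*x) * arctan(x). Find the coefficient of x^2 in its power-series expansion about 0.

-3

Distribute the polynomial across the series and collect like powers.
q(0) = 0
q′(0) = 2
q′′(0) = -6
So c_2 = q′′(0)/2! = -3.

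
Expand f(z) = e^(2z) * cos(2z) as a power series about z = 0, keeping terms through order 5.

-16*z^5/15 - 8*z^4/3 - 8*z^3/3 + 2*z + 1

Multiply the two series term by term and collect like powers.
f(0) = 1
f′(0) = 2
f′′(0) = 0
f′′′(0) = -16
f^(4)(0) = -64
f^(5)(0) = -128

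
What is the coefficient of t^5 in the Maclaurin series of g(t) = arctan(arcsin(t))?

Substitute the inner expansion into the outer series and collect powers.

13/120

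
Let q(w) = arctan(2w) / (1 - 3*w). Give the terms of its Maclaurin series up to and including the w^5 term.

Multiply the numerator's expansion by the denominator's geometric series.
q(0) = 0
q′(0) = 2
q′′(0) = 12
q′′′(0) = 92
q^(4)(0) = 1104
q^(5)(0) = 17328

722*w^5/5 + 46*w^4 + 46*w^3/3 + 6*w^2 + 2*w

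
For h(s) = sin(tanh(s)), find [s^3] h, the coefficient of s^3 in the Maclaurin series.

-1/2

Compose series: expand the inner function first, then feed it into the outer expansion.
[s^0] = 0;  [s^1] = 1;  [s^2] = 0;  [s^3] = -1/2.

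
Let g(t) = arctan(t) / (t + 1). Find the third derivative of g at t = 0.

Multiply the numerator's expansion by the denominator's geometric series.
The coefficient of t^3 in the expansion is 2/3, so g′′′(0) = 3! * (2/3) = 4.

4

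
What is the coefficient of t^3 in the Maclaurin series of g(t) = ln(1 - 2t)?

-8/3

Use the known series and substitute for the argument.
g(0) = 0
g′(0) = -2
g′′(0) = -4
g′′′(0) = -16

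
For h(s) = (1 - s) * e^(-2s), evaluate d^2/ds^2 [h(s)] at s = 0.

Shift and add copies of the series according to the polynomial's terms.
From the series, [s^2] h = 4; multiply by 2! = 2 to get 8.

8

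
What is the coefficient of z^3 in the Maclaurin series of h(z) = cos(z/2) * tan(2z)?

29/12

Take the Cauchy product of the two expansions.
h(0) = 0
h′(0) = 2
h′′(0) = 0
h′′′(0) = 29/2
So c_3 = h′′′(0)/3! = 29/12.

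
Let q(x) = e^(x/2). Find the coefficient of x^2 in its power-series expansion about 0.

1/8

q(0) = 1
q′(0) = 1/2
q′′(0) = 1/4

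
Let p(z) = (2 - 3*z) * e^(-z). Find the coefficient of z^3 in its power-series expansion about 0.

-11/6

Multiply each power in the prefactor through the base expansion.
p(0) = 2
p′(0) = -5
p′′(0) = 8
p′′′(0) = -11
So c_3 = p′′′(0)/3! = -11/6.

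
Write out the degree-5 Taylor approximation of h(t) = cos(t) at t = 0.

h(0) = 1
h′(0) = 0
h′′(0) = -1
h′′′(0) = 0
h^(4)(0) = 1
h^(5)(0) = 0
The Taylor polynomial is Σ h^(k)(0)/k! · t^k.

t^4/24 - t^2/2 + 1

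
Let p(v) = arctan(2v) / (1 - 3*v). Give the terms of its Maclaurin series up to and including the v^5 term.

Expand 1/(denominator) as a geometric series and multiply by the numerator's series.
p(0) = 0
p′(0) = 2
p′′(0) = 12
p′′′(0) = 92
p^(4)(0) = 1104
p^(5)(0) = 17328

722*v^5/5 + 46*v^4 + 46*v^3/3 + 6*v^2 + 2*v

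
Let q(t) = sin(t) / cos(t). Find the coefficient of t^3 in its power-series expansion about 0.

1/3

Write the quotient as an unknown series and match coefficients against numerator = denominator · series.
So c_3 = q′′′(0)/3! = 1/3.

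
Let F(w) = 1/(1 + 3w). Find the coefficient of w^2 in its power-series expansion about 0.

Differentiate repeatedly and evaluate at the center.
[w^0] = 1;  [w^1] = -3;  [w^2] = 9.

9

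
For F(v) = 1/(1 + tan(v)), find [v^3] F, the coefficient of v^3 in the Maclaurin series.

-4/3

Let u equal the inner series; expand the outer function in u and truncate.
F(0) = 1
F′(0) = -1
F′′(0) = 2
F′′′(0) = -8
Dividing each by k! gives the coefficients c_0, ..., c_3.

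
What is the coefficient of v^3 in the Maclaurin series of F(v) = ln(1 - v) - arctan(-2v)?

Expand each term separately and add.
F(0) = 0
F′(0) = 1
F′′(0) = -1
F′′′(0) = -18

-3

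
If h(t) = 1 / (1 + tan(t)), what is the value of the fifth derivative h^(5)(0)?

-256

Use the geometric series for the reciprocal, then substitute.
From the series, [t^5] h = -32/15; multiply by 5! = 120 to get -256.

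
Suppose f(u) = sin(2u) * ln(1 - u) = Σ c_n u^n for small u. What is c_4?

2/3

Multiply the two series term by term and collect like powers.
f(0) = 0
f′(0) = 0
f′′(0) = -4
f′′′(0) = -6
f^(4)(0) = 16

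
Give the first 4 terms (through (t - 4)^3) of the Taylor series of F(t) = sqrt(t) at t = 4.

[(t - 4)^0] = 2;  [(t - 4)^1] = 1/4;  [(t - 4)^2] = -1/64;  [(t - 4)^3] = 1/512.

(t - 4)^3/512 - (t - 4)^2/64 + (t - 4)/4 + 2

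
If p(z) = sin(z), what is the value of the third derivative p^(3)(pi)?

The coefficient of (z - pi)^3 in the expansion is 1/6, so p′′′(pi) = 3! * (1/6) = 1.

1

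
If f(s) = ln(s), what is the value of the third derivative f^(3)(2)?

Compute the successive derivatives at the expansion point and divide by k!.
The coefficient of (s - 2)^3 in the expansion is 1/24, so f′′′(2) = 3! * (1/24) = 1/4.

1/4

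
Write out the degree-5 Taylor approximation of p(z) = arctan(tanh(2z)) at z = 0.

Let u equal the inner series; expand the outer function in u and truncate.

64*z^5/3 - 16*z^3/3 + 2*z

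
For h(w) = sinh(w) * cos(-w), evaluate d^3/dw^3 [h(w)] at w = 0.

-2

Take the Cauchy product of the two expansions.
From the series, [w^3] h = -1/3; multiply by 3! = 6 to get -2.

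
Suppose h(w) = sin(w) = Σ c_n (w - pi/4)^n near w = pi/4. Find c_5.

Apply the Taylor formula c_k = f^(k)(a)/k!.
h(pi/4) = sqrt(2)/2
h′(pi/4) = sqrt(2)/2
h′′(pi/4) = -sqrt(2)/2
h′′′(pi/4) = -sqrt(2)/2
h^(4)(pi/4) = sqrt(2)/2
h^(5)(pi/4) = sqrt(2)/2
Then c_k = h^(k)(pi/4)/k! gives each Taylor coefficient.

sqrt(2)/240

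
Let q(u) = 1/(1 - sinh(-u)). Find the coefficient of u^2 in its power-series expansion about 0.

1

Substitute the inner expansion into the outer series and collect powers.
q(0) = 1
q′(0) = -1
q′′(0) = 2
The Taylor polynomial is Σ q^(k)(0)/k! · u^k.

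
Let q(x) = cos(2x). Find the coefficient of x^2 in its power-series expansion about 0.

q(0) = 1
q′(0) = 0
q′′(0) = -4

-2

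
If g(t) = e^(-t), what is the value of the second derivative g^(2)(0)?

The coefficient of t^2 in the expansion is 1/2, so g′′(0) = 2! * (1/2) = 1.

1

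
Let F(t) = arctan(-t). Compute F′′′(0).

Apply the Taylor formula c_k = f^(k)(a)/k!.
The coefficient of t^3 in the expansion is 1/3, so F′′′(0) = 3! * (1/3) = 2.

2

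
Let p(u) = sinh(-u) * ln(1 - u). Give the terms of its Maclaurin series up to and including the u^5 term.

u^5/3 + u^4/2 + u^3/2 + u^2

Expand each factor separately, then convolve coefficients.
p(0) = 0
p′(0) = 0
p′′(0) = 2
p′′′(0) = 3
p^(4)(0) = 12
p^(5)(0) = 40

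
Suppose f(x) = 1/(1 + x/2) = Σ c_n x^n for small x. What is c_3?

Apply the Taylor formula c_k = f^(k)(a)/k!.
f(0) = 1
f′(0) = -1/2
f′′(0) = 1/2
f′′′(0) = -3/4
Then c_k = f^(k)(0)/k! gives each Taylor coefficient.

-1/8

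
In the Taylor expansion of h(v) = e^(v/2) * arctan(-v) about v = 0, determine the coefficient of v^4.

7/48

Write out both Maclaurin series and multiply, keeping only the needed powers.
So c_4 = h^(4)(0)/4! = 7/48.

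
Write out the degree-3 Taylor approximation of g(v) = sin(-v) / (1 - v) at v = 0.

-5*v^3/6 - v^2 - v

Expand each factor separately, then convolve coefficients.
g(0) = 0
g′(0) = -1
g′′(0) = -2
g′′′(0) = -5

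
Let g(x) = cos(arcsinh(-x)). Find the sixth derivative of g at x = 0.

Plug the Maclaurin series of the inner function into that of the outer and collect terms.
The coefficient of x^6 in the expansion is -17/144, so g^(6)(0) = 6! * (-17/144) = -85.

-85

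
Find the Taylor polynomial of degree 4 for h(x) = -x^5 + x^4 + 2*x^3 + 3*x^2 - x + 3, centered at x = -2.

[(x + 2)^0] = 49;  [(x + 2)^1] = -101;  [(x + 2)^2] = 95;  [(x + 2)^3] = -46;  [(x + 2)^4] = 11.

11*(x + 2)^4 - 46*(x + 2)^3 + 95*(x + 2)^2 - 101*(x + 2) + 49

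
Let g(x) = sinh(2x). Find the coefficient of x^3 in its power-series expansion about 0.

g(0) = 0
g′(0) = 2
g′′(0) = 0
g′′′(0) = 8
So c_3 = g′′′(0)/3! = 4/3.

4/3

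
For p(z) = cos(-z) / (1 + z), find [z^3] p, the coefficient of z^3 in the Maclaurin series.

-1/2

Take the Cauchy product of the two expansions.
[z^0] = 1;  [z^1] = -1;  [z^2] = 1/2;  [z^3] = -1/2.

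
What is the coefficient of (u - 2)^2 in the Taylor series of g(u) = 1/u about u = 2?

1/8

[(u - 2)^0] = 1/2;  [(u - 2)^1] = -1/4;  [(u - 2)^2] = 1/8.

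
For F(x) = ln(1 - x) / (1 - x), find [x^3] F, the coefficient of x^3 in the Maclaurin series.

Multiply the numerator's expansion by the denominator's geometric series.
F(0) = 0
F′(0) = -1
F′′(0) = -3
F′′′(0) = -11

-11/6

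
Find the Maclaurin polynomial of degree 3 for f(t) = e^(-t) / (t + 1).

Multiply the numerator's expansion by the denominator's geometric series.
f(0) = 1
f′(0) = -2
f′′(0) = 5
f′′′(0) = -16
Dividing each by k! gives the coefficients c_0, ..., c_3.

-8*t^3/3 + 5*t^2/2 - 2*t + 1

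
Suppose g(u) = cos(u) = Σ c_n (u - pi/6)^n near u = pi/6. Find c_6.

-sqrt(3)/1440

g(pi/6) = sqrt(3)/2
g′(pi/6) = -1/2
g′′(pi/6) = -sqrt(3)/2
g′′′(pi/6) = 1/2
g^(4)(pi/6) = sqrt(3)/2
g^(5)(pi/6) = -1/2
g^(6)(pi/6) = -sqrt(3)/2
Dividing each by k! gives the coefficients c_0, ..., c_6.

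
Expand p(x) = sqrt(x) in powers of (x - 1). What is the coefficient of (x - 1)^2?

-1/8

[(x - 1)^0] = 1;  [(x - 1)^1] = 1/2;  [(x - 1)^2] = -1/8.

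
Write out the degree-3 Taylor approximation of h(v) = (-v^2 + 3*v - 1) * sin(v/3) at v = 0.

Multiply each power in the prefactor through the base expansion.

-53*v^3/162 + v^2 - v/3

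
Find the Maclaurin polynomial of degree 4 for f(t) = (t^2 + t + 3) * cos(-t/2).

-15*t^4/128 - t^3/8 + 5*t^2/8 + t + 3

Shift and add copies of the series according to the polynomial's terms.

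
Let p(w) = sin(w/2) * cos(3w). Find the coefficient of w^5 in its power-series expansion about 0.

6841/3840

Take the Cauchy product of the two expansions.
p(0) = 0
p′(0) = 1/2
p′′(0) = 0
p′′′(0) = -109/8
p^(4)(0) = 0
p^(5)(0) = 6841/32
Dividing each by k! gives the coefficients c_0, ..., c_5.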